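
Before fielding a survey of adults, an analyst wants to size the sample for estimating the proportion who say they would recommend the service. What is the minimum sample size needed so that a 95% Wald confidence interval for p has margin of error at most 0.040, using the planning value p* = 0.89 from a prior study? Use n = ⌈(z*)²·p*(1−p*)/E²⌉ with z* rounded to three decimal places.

n = 236

For 95% confidence, z* = 1.960.
p*(1−p*) = 0.89·0.11 = 0.0979.
Required n before rounding: 3.841600 × 0.0979 / 0.040² = 235.058.
Rounding up, n = 236.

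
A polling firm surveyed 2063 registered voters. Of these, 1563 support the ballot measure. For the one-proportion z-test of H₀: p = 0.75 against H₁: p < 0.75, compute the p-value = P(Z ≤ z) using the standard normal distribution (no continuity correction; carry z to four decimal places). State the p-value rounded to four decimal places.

p-value = 0.7884

p̂ = 1563/2063 = 0.75763.
Under H₀, SE = √(p₀(1−p₀)/n) = √(0.75·0.25/2063) = √0.000090887 = 0.009533.
z = (p̂ − p₀)/SE = (1563/2063 − 0.75)/0.009533 ≈ 0.8008.
p-value = P(Z ≤ z) with z = 0.8008 → 0.7884.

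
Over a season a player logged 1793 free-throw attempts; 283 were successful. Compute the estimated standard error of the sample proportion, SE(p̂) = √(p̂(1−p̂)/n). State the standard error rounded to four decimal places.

SE = 0.0086

The sample proportion is 283/1793 = 0.15784.
p̂(1−p̂) = 0.15784·0.84216 = 0.132927.
Dividing by n and taking the root: √0.000074137 = 0.0086.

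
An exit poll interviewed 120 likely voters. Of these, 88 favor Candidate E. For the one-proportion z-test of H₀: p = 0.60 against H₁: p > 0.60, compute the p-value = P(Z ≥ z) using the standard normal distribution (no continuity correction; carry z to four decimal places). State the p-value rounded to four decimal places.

p-value = 0.0014

The sample proportion is 88/120 = 0.73333.
SE₀ = √(0.60·0.40/120) = 0.044721.
z = (p̂ − p₀)/SE = (88/120 − 0.60)/0.044721 ≈ 2.9814.
From the standard normal, P(Z ≥ z) = 0.0014.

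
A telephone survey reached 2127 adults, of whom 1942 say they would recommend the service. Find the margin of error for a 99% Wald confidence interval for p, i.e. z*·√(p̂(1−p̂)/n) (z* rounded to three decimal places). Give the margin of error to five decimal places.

ME = 0.01574

p̂ = 1942/2127 = 0.91302.
SE = √(p̂(1−p̂)/n) = √(0.079412/2127) = 0.006110.
z* = 2.576 at the 99% level.
So ME = 0.01574.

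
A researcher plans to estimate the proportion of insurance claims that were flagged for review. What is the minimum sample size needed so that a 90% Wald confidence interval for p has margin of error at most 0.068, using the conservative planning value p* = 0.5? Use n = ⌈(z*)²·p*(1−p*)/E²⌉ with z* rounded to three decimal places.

n = 147

For 90% confidence, z* = 1.645.
p*(1−p*) = 0.50·0.50 = 0.2500.
(z*)²·p*(1−p*)/E² = 2.706025·0.2500/0.004624 = 146.303.
Rounding up, n = 147.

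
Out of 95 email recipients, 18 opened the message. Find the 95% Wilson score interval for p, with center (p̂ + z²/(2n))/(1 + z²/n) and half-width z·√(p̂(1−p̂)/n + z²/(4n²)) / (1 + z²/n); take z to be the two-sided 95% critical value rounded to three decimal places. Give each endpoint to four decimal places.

p̂ = 18/95 = 0.18947; z = 1.960, so z² = 3.841600.
1 + z²/n = 1.040438.
Center = (0.18947 + 0.020219)/1.040438 = 0.20154.
Radicand: p̂(1−p̂)/n + z²/(4n²) = 0.001616562 + 0.000106416 = 0.001722978.
Half-width = z·√(radicand)/denom = 1.960·0.041509/1.040438 = 0.07820.
Interval: 0.20154 ± 0.07820 → (0.1233, 0.2797).

(0.1233, 0.2797)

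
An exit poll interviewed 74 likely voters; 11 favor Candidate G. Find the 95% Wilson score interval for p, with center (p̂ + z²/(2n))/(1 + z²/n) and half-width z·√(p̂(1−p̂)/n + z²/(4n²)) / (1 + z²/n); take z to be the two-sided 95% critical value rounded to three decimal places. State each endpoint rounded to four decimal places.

(0.0851, 0.2469)

Here p̂ = 11/74 = 0.14865 and z = 1.960 (z² = 3.841600).
Denominator 1 + z²/n = 1 + 3.841600/74 = 1.051914.
Adjusted center: (0.14865 + z²/(2n))/1.051914 = 0.16599.
Radicand: p̂(1−p̂)/n + z²/(4n²) = 0.001710165 + 0.000175383 = 0.001885548.
Half-width = z·√(radicand)/denom = 1.960·0.043423/1.051914 = 0.08091.
Interval: 0.16599 ± 0.08091 → (0.0851, 0.2469).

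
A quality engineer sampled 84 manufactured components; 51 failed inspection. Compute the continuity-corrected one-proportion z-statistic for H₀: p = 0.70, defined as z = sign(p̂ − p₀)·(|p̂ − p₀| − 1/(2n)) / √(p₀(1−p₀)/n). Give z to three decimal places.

With x = 51 successes in n = 84, p̂ = 0.60714. p̂ − p₀ = -0.092857.
1/(2n) = 0.005952.
Corrected numerator: |-0.092857| − 0.005952 = 0.086905.
SE₀ = √(0.70·0.30/84) = 0.050000.
z = (−)0.086905/0.050000 = -1.738.

z = -1.738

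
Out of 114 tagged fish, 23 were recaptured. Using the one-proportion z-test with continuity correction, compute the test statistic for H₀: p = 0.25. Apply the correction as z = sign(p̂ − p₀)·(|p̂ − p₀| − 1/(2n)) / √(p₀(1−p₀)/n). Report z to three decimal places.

z = -1.081

p̂ = 23/114 = 0.20175. p̂ − p₀ = -0.048246.
Continuity correction 1/(2n) = 1/228 = 0.004386.
Corrected numerator: |-0.048246| − 0.004386 = 0.043860.
Null standard error: √(0.25·0.75/114) = √0.001644737 = 0.040555.
z = −0.043860/0.040555 = -1.081.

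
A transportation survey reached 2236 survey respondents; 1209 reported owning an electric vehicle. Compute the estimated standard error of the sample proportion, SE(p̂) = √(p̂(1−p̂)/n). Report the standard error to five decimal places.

With x = 1209 successes in n = 2236, p̂ = 0.54070.
p̂(1−p̂) = 0.54070·0.45930 = 0.248344.
SE = √(0.248344/2236) = 0.01054.

SE = 0.01054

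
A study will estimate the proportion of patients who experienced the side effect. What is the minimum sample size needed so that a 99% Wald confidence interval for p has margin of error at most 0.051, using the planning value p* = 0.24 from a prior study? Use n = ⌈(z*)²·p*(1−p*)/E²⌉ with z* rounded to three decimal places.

z* = 2.576 at the 99% level.
p*(1−p*) = 0.24·0.76 = 0.1824.
Required n before rounding: 6.635776 × 0.1824 / 0.051² = 465.346.
⌈465.346⌉ = 466.

n = 466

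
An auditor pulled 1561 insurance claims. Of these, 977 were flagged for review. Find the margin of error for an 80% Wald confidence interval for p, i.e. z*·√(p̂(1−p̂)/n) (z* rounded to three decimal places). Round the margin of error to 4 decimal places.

With x = 977 successes in n = 1561, p̂ = 0.62588.
SE(p̂) = √(0.62588·0.37412/1561) = 0.012248.
The 80% critical value is z* = 1.282.
Margin of error = z*·SE = 1.282 × 0.012248 = 0.0157.

ME = 0.0157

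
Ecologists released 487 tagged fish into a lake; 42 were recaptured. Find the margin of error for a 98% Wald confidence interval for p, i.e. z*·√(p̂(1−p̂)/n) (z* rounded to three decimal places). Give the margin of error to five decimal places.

The sample proportion is 42/487 = 0.08624.
SE(p̂) = √(0.08624·0.91376/487) = 0.012721.
z* = 2.326 at the 98% level.
So ME = 0.02959.

ME = 0.02959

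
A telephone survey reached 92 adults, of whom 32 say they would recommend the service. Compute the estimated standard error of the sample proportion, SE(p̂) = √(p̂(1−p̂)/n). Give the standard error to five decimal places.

SE = 0.04966

p̂ = 32/92 = 0.34783.
p̂(1−p̂) = 0.226844.
SE = √(0.226844/92) = √0.002465696 = 0.04966.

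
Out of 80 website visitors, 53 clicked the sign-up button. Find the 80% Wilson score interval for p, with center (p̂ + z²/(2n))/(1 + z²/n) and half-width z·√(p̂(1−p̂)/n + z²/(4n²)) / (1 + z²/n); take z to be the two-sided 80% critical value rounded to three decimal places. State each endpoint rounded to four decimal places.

(0.5921, 0.7264)

p̂ = 53/80 = 0.66250; z = 1.282, so z² = 1.643524.
Denominator 1 + z²/n = 1 + 1.643524/80 = 1.020544.
Center = (0.66250 + 0.010272)/1.020544 = 0.65923.
Radicand: p̂(1−p̂)/n + z²/(4n²) = 0.002794922 + 0.000064200 = 0.002859122.
Half-width = 1.282·√0.002859122/1.020544 = 0.06717.
So the interval runs from 0.5921 to 0.7264.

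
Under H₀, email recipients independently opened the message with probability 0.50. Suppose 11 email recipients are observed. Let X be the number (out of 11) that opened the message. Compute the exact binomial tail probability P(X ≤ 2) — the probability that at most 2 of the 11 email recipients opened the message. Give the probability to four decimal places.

P = 0.0327

X is binomial with n = 11 and p = 0.50.
P(X ≤ 2) = C(11,0)·0.50^0·0.50^11 + C(11,1)·0.50^1·0.50^10 + C(11,2)·0.50^2·0.50^9.
= 0.000488 + 0.005371 + 0.026855 = 0.0327.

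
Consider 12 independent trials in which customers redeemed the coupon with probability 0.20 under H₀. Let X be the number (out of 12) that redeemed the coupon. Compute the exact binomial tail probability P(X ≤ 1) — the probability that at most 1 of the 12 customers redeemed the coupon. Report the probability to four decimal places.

P = 0.2749

X ~ Binomial(n=12, p=0.20).
P(X ≤ 1) = C(12,0)·0.20^0·0.80^12 + C(12,1)·0.20^1·0.80^11.
= 0.068719 + 0.206158 = 0.2749.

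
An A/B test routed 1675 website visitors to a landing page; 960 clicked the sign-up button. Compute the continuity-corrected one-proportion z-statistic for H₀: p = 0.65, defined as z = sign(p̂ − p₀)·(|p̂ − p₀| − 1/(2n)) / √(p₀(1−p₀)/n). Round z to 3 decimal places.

z = -6.570

p̂ = 960/1675 = 0.57313. p̂ − p₀ = -0.076866.
1/(2n) = 0.000299.
Corrected numerator: |-0.076866| − 0.000299 = 0.076567.
Under H₀, SE = √(p₀(1−p₀)/n) = √(0.65·0.35/1675) = √0.000135821 = 0.011654.
z = −0.076567/0.011654 = -6.570.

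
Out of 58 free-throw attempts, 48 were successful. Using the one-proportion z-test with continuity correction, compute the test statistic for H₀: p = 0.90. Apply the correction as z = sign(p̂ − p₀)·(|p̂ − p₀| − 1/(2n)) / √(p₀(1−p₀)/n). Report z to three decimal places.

Sample proportion p̂ = 48/58 = 0.82759. p̂ − p₀ = -0.072414.
1/(2n) = 0.008621.
Corrected numerator: |-0.072414| − 0.008621 = 0.063793.
Null standard error: √(0.90·0.10/58) = √0.001551724 = 0.039392.
z = (−)0.063793/0.039392 = -1.619.

z = -1.619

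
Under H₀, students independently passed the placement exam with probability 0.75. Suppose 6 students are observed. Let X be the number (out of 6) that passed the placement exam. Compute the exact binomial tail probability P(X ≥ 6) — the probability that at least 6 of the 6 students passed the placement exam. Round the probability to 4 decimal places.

X ~ Binomial(n=6, p=0.75).
P(X ≥ 6) = C(6,6)·0.75^6·0.25^0.
= 0.177979 = 0.1780.

P = 0.1780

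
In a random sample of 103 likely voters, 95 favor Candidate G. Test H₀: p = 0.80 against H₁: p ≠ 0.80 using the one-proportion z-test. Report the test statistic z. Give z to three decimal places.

z = 3.104

The sample proportion is 95/103 = 0.92233.
Null standard error: √(0.80·0.20/103) = √0.001553398 = 0.039413.
z = (0.92233 − 0.80)/0.039413 = 0.12233/0.039413 = 3.104.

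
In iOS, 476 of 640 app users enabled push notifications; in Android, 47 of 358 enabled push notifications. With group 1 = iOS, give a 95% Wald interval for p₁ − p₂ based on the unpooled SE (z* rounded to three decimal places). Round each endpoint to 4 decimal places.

(0.5638, 0.6611)

p̂₁ = 476/640 = 0.74375, p̂₂ = 47/358 = 0.13128; p̂₁ − p̂₂ = 0.61247.
Unpooled SE = √(p̂₁(1−p̂₁)/n₁ + p̂₂(1−p̂₂)/n₂) = √(0.000297791 + 0.000318573) = 0.024827.
The 95% critical value is z* = 1.960. Margin of error = 0.04866.
CI: 0.61247 ± 0.04866 = (0.5638, 0.6611).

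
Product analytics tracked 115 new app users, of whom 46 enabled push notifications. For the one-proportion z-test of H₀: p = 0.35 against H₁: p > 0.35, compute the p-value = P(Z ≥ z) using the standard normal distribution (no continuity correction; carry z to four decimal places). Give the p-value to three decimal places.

p-value = 0.130

With x = 46 successes in n = 115, p̂ = 0.40000.
SE₀ = √(0.35·0.65/115) = 0.044478.
z = (p̂ − p₀)/SE = (46/115 − 0.35)/0.044478 ≈ 1.1242.
From the standard normal, P(Z ≥ z) = 0.130.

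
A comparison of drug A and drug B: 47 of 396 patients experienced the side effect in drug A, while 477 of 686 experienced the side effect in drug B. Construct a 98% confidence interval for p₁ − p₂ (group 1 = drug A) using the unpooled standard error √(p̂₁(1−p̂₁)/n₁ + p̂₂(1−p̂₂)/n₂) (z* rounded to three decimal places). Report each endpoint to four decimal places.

(-0.6323, -0.5210)

p̂₁ = 0.11869, p̂₂ = 0.69534, so the observed difference is -0.57665.
Unpooled SE = √(p̂₁(1−p̂₁)/n₁ + p̂₂(1−p̂₂)/n₂) = √(0.000264142 + 0.000308811) = 0.023936.
The 98% critical value is z* = 2.326. Margin = 2.326·0.023936 = 0.05568.
Interval: -0.57665 ± 0.05568 → (-0.6323, -0.5210).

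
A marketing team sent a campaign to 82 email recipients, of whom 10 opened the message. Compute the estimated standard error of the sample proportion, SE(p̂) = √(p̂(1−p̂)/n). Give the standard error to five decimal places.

SE = 0.03614

The sample proportion is 10/82 = 0.12195.
p̂(1−p̂) = 0.12195·0.87805 = 0.107078.
SE = √(0.107078/82) = √0.001305829 = 0.03614.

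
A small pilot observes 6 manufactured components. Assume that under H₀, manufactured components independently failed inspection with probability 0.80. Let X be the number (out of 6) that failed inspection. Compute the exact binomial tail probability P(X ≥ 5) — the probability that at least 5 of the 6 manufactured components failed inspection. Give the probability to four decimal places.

X is binomial with n = 6 and p = 0.80.
P(X ≥ 5) = C(6,5)·0.80^5·0.20^1 + C(6,6)·0.80^6·0.20^0.
= 0.393216 + 0.262144 = 0.6554.

P = 0.6554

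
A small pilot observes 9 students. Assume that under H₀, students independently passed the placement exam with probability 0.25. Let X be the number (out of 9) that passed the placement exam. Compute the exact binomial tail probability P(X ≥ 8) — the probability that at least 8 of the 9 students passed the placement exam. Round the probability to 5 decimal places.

P = 0.00011

X is binomial with n = 9 and p = 0.25.
P(X ≥ 8) = C(9,8)·0.25^8·0.75^1 + C(9,9)·0.25^9·0.75^0.
= 0.000103 + 0.000004 = 0.00011.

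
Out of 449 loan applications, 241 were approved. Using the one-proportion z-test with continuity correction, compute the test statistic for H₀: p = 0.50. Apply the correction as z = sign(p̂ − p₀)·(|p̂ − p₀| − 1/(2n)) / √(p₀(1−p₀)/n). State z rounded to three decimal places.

p̂ = 241/449 = 0.53675. p̂ − p₀ = 0.036748.
1/(2n) = 0.001114.
Corrected numerator: |0.036748| − 0.001114 = 0.035634.
Under H₀, SE = √(p₀(1−p₀)/n) = √(0.50·0.50/449) = √0.000556793 = 0.023596.
z = +0.035634/0.023596 = 1.510.

z = 1.510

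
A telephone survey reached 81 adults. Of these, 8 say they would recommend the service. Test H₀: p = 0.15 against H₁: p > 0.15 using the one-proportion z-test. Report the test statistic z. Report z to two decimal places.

With x = 8 successes in n = 81, p̂ = 0.09877.
Under H₀, SE = √(p₀(1−p₀)/n) = √(0.15·0.85/81) = √0.001574074 = 0.039675.
z = (p̂ − p₀)/SE = (0.09877 − 0.15)/0.039675 = -1.29.

z = -1.29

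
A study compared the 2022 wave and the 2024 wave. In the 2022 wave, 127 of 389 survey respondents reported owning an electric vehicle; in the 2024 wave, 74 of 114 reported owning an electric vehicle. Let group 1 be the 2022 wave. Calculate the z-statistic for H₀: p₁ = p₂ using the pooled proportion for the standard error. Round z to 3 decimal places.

z = -6.185

Sample proportions: p̂₁ = 127/389 = 0.32648 and p̂₂ = 74/114 = 0.64912.
Pooled p̂ = (127+74)/(389+114) = 201/503 = 0.39960.
Pooled SE = √[0.2399203·0.01134262] ≈ 0.052166.
z = -0.32264/0.052166 = -6.185.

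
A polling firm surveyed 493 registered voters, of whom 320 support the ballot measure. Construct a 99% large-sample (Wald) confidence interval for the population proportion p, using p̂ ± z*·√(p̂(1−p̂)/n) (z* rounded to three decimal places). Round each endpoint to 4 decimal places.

(0.5937, 0.7045)

Sample proportion p̂ = 320/493 = 0.64909.
SE = √(p̂(1−p̂)/n) = √(0.227773/493) = 0.021495.
The 99% critical value is z* = 2.576.
Margin = 2.576·0.021495 = 0.05537.
Interval: 0.64909 ± 0.05537 → (0.5937, 0.7045).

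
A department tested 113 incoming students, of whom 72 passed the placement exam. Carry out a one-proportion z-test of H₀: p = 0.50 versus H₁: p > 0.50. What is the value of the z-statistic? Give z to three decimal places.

With x = 72 successes in n = 113, p̂ = 0.63717.
Under H₀, SE = √(p₀(1−p₀)/n) = √(0.50·0.50/113) = √0.002212389 = 0.047036.
Test statistic: z = 0.13717/0.047036 = 2.916.

z = 2.916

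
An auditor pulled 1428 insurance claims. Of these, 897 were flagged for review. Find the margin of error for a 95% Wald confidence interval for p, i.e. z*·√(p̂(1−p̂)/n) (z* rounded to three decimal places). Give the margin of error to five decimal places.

With x = 897 successes in n = 1428, p̂ = 0.62815.
SE(p̂) = √(0.62815·0.37185/1428) = 0.012789.
The 95% critical value is z* = 1.960.
Margin of error = z*·SE = 1.960 × 0.012789 = 0.02507.

ME = 0.02507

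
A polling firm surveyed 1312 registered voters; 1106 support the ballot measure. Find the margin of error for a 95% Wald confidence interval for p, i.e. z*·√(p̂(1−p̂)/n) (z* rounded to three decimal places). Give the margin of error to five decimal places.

Sample proportion p̂ = 1106/1312 = 0.84299.
SE(p̂) = √(0.84299·0.15701/1312) = 0.010044.
For 95% confidence, z* = 1.960.
So ME = 0.01969.

ME = 0.01969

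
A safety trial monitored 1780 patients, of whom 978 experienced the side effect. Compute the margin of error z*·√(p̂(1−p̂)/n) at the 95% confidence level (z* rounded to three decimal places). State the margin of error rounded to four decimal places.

Sample proportion p̂ = 978/1780 = 0.54944.
Standard error of p̂: √(0.247556/1780) = √0.000139076 = 0.011793.
z* = 1.960 at the 95% level.
Margin of error = z*·SE = 1.960 × 0.011793 = 0.0231.

ME = 0.0231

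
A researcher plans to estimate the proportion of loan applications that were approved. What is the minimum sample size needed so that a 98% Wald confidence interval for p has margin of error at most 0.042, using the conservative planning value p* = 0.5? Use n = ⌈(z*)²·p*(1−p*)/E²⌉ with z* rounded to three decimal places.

n = 767

z* = 2.326 at the 98% level.
p*(1−p*) = 0.2500.
(z*)²·p*(1−p*)/E² = 5.410276·0.2500/0.001764 = 766.762.
Rounding up, n = 767.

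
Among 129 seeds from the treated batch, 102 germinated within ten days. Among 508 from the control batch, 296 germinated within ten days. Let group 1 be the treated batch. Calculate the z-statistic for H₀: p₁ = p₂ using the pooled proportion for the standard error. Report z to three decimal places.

Sample proportions: p̂₁ = 102/129 = 0.79070 and p̂₂ = 296/508 = 0.58268.
Pooling: p̂ = 398/637 = 0.62480.
SE = √[p̂(1−p̂)(1/n₁+1/n₂)] = √[0.62480·0.37520·(1/129+1/508)] ≈ 0.047736.
z = (p̂₁ − p̂₂)/SE = (0.79070 − 0.58268)/0.047736 = 0.20802/0.047736 = 4.358.

z = 4.358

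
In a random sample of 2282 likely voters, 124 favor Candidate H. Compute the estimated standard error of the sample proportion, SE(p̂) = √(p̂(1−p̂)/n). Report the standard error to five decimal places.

p̂ = 124/2282 = 0.05434.
p̂(1−p̂) = 0.05434·0.94566 = 0.051387.
SE = √(0.051387/2282) = √0.000022518 = 0.00475.

SE = 0.00475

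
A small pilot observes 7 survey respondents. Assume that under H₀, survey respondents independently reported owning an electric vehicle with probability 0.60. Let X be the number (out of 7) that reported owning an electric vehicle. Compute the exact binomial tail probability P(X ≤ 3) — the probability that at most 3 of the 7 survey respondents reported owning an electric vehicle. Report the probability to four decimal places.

X ~ Binomial(n=7, p=0.60).
P(X ≤ 3) = C(7,0)·0.60^0·0.40^7 + C(7,1)·0.60^1·0.40^6 + C(7,2)·0.60^2·0.40^5 + C(7,3)·0.60^3·0.40^4.
= 0.001638 + 0.017203 + 0.077414 + 0.193536 = 0.2898.

P = 0.2898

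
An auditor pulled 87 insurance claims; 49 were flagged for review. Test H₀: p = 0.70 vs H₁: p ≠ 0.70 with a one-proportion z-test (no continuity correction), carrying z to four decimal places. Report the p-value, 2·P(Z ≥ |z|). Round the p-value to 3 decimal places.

p̂ = 49/87 = 0.56322.
Null standard error: √(0.70·0.30/87) = √0.002413793 = 0.049130.
z = (p̂ − p₀)/SE = (49/87 − 0.70)/0.049130 ≈ -2.7841.
From the standard normal, 2·P(Z ≥ |z|) = 0.005.

p-value = 0.005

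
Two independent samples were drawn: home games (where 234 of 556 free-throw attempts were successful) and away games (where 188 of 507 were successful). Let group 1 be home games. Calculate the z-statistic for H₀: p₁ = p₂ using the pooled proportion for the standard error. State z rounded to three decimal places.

Sample proportions: p̂₁ = 234/556 = 0.42086 and p̂₂ = 188/507 = 0.37081.
Pooling: p̂ = 422/1063 = 0.39699.
Pooled SE = √[0.2393889·0.00377095] ≈ 0.030045.
z = 0.05005/0.030045 = 1.666.

z = 1.666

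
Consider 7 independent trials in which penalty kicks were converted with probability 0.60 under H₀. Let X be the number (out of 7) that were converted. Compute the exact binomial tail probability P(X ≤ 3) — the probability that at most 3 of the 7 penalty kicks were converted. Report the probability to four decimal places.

P = 0.2898

X ~ Binomial(n=7, p=0.60).
P(X ≤ 3) = C(7,0)·0.60^0·0.40^7 + C(7,1)·0.60^1·0.40^6 + C(7,2)·0.60^2·0.40^5 + C(7,3)·0.60^3·0.40^4.
= 0.001638 + 0.017203 + 0.077414 + 0.193536 = 0.2898.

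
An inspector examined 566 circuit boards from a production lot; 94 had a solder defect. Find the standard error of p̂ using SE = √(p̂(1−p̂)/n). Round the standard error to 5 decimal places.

The sample proportion is 94/566 = 0.16608.
p̂(1−p̂) = 0.16608·0.83392 = 0.138497.
SE = √(0.138497/566) = 0.01564.

SE = 0.01564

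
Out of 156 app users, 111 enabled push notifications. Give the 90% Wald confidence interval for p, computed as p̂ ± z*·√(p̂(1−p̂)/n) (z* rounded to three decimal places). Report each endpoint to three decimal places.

(0.652, 0.771)

With x = 111 successes in n = 156, p̂ = 0.71154.
SE(p̂) = √(0.71154·0.28846/156) = 0.036273.
The 90% critical value is z* = 1.645.
Margin = 1.645·0.036273 = 0.05967.
So the interval runs from 0.652 to 0.771.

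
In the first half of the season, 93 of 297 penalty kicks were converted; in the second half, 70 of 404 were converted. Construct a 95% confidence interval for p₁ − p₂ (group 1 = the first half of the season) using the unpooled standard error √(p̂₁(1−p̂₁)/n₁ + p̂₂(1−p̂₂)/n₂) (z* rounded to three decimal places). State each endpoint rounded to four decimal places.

(0.0755, 0.2042)

p̂₁ = 93/297 = 0.31313, p̂₂ = 70/404 = 0.17327; p̂₁ − p̂₂ = 0.13986.
Unpooled SE = √(p̂₁(1−p̂₁)/n₁ + p̂₂(1−p̂₂)/n₂) = √(0.000724175 + 0.000354569) = 0.032844.
The 95% critical value is z* = 1.960. Margin = 1.960·0.032844 = 0.06437.
So the interval runs from 0.0755 to 0.2042.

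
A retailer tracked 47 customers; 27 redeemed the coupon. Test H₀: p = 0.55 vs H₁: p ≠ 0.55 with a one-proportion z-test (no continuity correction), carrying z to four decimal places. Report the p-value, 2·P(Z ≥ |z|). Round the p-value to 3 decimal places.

p̂ = 27/47 = 0.57447.
Under H₀, SE = √(p₀(1−p₀)/n) = √(0.55·0.45/47) = √0.005265957 = 0.072567.
z = (p̂ − p₀)/SE = (27/47 − 0.55)/0.072567 ≈ 0.3372.
From the standard normal, 2·P(Z ≥ |z|) = 0.736.

p-value = 0.736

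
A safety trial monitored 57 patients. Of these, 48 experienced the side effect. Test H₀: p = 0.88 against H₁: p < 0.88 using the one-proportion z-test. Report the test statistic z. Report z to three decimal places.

p̂ = 48/57 = 0.84211.
Null standard error: √(0.88·0.12/57) = √0.001852632 = 0.043042.
z = (0.84211 − 0.88)/0.043042 = -0.03789/0.043042 = -0.880.

z = -0.880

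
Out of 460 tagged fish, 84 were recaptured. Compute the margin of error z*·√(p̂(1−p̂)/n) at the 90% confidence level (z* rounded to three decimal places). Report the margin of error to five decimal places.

ME = 0.02963

The sample proportion is 84/460 = 0.18261.
SE(p̂) = √(0.18261·0.81739/460) = 0.018013.
The 90% critical value is z* = 1.645.
Margin of error = z*·SE = 1.645 × 0.018013 = 0.02963.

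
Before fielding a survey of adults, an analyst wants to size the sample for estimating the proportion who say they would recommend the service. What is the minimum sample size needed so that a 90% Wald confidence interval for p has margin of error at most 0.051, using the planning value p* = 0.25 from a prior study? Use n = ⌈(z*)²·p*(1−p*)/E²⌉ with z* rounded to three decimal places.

n = 196

For 90% confidence, z* = 1.645.
p*(1−p*) = 0.1875.
Required n before rounding: 2.706025 × 0.1875 / 0.051² = 195.071.
⌈195.071⌉ = 196.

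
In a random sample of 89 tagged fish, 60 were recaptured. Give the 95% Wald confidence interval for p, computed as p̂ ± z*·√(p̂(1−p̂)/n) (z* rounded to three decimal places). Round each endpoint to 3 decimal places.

(0.577, 0.772)

The sample proportion is 60/89 = 0.67416.
SE = √(p̂(1−p̂)/n) = √(0.219669/89) = 0.049681.
z* = 1.960 at the 95% level.
Margin of error: 1.960 × 0.049681 = 0.09737.
CI: 0.67416 ± 0.09737 = (0.577, 0.772).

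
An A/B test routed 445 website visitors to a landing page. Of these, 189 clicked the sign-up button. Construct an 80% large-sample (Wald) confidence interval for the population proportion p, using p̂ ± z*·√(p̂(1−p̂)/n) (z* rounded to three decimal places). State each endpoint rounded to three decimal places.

(0.395, 0.455)

Sample proportion p̂ = 189/445 = 0.42472.
SE = √(p̂(1−p̂)/n) = √(0.244333/445) = 0.023432.
z* = 1.282 at the 80% level.
Margin of error: 1.282 × 0.023432 = 0.03004.
CI: 0.42472 ± 0.03004 = (0.395, 0.455).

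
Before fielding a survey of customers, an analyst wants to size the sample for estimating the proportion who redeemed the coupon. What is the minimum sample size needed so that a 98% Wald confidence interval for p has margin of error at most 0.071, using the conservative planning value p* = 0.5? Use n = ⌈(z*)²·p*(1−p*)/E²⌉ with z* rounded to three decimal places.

n = 269

z* = 2.326 at the 98% level.
p*(1−p*) = 0.2500.
(z*)²·p*(1−p*)/E² = 5.410276·0.2500/0.005041 = 268.314.
Rounding up, n = 269.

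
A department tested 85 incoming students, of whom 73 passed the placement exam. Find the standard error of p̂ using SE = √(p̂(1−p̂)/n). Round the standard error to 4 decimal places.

SE = 0.0378

With x = 73 successes in n = 85, p̂ = 0.85882.
p̂(1−p̂) = 0.85882·0.14118 = 0.121248.
SE = √(0.121248/85) = √0.001426447 = 0.0378.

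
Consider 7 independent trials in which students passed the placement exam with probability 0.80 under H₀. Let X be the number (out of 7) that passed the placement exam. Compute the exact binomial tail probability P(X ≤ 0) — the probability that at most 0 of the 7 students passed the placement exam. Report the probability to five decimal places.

P = 0.00001

X is binomial with n = 7 and p = 0.80.
P(X ≤ 0) = C(7,0)·0.80^0·0.20^7.
= 0.000013 = 0.00001.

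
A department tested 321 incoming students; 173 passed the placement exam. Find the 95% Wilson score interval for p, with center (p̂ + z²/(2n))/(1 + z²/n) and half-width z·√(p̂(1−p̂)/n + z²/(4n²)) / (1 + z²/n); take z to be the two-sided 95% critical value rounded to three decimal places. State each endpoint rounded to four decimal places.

p̂ = 173/321 = 0.53894; z = 1.960, so z² = 3.841600.
1 + z²/n = 1.011968.
Adjusted center: (0.53894 + z²/(2n))/1.011968 = 0.53848.
Radicand: p̂(1−p̂)/n + z²/(4n²) = 0.000774092 + 0.000009321 = 0.000783413.
Half-width = 1.960·√0.000783413/1.011968 = 0.05421.
So the interval runs from 0.4843 to 0.5927.

(0.4843, 0.5927)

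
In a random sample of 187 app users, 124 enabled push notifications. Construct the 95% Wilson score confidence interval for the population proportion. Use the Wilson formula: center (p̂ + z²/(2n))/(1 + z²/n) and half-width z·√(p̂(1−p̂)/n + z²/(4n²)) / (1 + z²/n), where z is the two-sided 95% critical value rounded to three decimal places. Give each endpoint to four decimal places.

p̂ = 124/187 = 0.66310; z = 1.960, so z² = 3.841600.
1 + z²/n = 1.020543.
Center = (0.66310 + 0.010272)/1.020543 = 0.65982.
Radicand: p̂(1−p̂)/n + z²/(4n²) = 0.001194641 + 0.000027464 = 0.001222105.
Half-width = z·√(radicand)/denom = 1.960·0.034959/1.020543 = 0.06714.
So the interval runs from 0.5927 to 0.7270.

(0.5927, 0.7270)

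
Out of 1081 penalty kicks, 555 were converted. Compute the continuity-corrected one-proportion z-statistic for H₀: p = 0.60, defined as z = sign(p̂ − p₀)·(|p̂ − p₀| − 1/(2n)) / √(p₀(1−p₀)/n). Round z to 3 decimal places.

z = -5.780

With x = 555 successes in n = 1081, p̂ = 0.51341. p̂ − p₀ = -0.086586.
Continuity correction 1/(2n) = 1/2162 = 0.000463.
Corrected numerator: |-0.086586| − 0.000463 = 0.086123.
Null standard error: √(0.60·0.40/1081) = √0.000222017 = 0.014900.
z = −0.086123/0.014900 = -5.780.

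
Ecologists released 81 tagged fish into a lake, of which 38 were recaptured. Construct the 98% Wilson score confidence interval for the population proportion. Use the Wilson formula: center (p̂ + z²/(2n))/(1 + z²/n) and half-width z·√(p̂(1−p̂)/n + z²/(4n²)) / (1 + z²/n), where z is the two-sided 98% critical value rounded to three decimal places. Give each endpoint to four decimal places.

Here p̂ = 38/81 = 0.46914 and z = 2.326 (z² = 5.410276).
Denominator 1 + z²/n = 1 + 5.410276/81 = 1.066794.
Adjusted center: (0.46914 + z²/(2n))/1.066794 = 0.47107.
Radicand: p̂(1−p̂)/n + z²/(4n²) = 0.003074659 + 0.000206153 = 0.003280812.
Half-width = 2.326·√0.003280812/1.066794 = 0.12489.
So the interval runs from 0.3462 to 0.5960.

(0.3462, 0.5960)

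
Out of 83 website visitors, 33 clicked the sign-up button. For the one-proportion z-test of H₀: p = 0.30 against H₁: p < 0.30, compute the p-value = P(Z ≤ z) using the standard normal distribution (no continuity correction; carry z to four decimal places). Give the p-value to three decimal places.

p-value = 0.974

p̂ = 33/83 = 0.39759.
Under H₀, SE = √(p₀(1−p₀)/n) = √(0.30·0.70/83) = √0.002530120 = 0.050300.
z = (p̂ − p₀)/SE = (33/83 − 0.30)/0.050300 ≈ 1.9402.
p-value = P(Z ≤ z) with z = 1.9402 → 0.974.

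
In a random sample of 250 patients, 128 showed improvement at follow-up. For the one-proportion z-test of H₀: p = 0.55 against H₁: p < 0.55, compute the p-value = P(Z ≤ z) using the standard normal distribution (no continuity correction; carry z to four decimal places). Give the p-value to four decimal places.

p̂ = 128/250 = 0.51200.
SE₀ = √(0.55·0.45/250) = 0.031464.
Test statistic (full precision, shown to 4 dp): z = (128/250 − 0.55)/SE₀ ≈ -1.2077.
p-value = P(Z ≤ z) with z = -1.2077 → 0.1136.

p-value = 0.1136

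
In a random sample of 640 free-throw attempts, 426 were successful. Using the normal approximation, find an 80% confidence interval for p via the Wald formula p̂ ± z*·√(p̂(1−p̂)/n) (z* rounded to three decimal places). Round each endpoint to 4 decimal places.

(0.6417, 0.6895)

With x = 426 successes in n = 640, p̂ = 0.66563.
SE(p̂) = √(0.66563·0.33437/640) = 0.018648.
For 80% confidence, z* = 1.282.
Margin = 1.282·0.018648 = 0.02391.
Interval: 0.66563 ± 0.02391 → (0.6417, 0.6895).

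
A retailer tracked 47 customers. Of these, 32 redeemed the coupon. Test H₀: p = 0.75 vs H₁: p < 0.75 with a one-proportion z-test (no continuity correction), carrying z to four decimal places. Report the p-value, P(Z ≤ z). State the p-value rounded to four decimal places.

Sample proportion p̂ = 32/47 = 0.68085.
Under H₀, SE = √(p₀(1−p₀)/n) = √(0.75·0.25/47) = √0.003989362 = 0.063161.
Test statistic (full precision, shown to 4 dp): z = (32/47 − 0.75)/SE₀ ≈ -1.0948.
From the standard normal, P(Z ≤ z) = 0.1368.

p-value = 0.1368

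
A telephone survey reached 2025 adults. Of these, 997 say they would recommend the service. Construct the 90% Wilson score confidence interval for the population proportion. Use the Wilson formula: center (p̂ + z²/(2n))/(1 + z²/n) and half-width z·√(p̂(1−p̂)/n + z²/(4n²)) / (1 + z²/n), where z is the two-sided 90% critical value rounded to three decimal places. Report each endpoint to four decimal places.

(0.4741, 0.5106)

p̂ = 997/2025 = 0.49235; z = 1.645, so z² = 2.706025.
1 + z²/n = 1.001336.
Adjusted center: (0.49235 + z²/(2n))/1.001336 = 0.49236.
Radicand: p̂(1−p̂)/n + z²/(4n²) = 0.000123428 + 0.000000165 = 0.000123593.
Half-width = 1.645·√0.000123593/1.001336 = 0.01826.
Interval: 0.49236 ± 0.01826 → (0.4741, 0.5106).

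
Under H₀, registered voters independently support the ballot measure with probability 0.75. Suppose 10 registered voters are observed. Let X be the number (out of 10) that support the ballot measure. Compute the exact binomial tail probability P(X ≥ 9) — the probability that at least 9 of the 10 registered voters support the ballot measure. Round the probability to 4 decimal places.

P = 0.2440

X is binomial with n = 10 and p = 0.75.
P(X ≥ 9) = C(10,9)·0.75^9·0.25^1 + C(10,10)·0.75^10·0.25^0.
= 0.187712 + 0.056314 = 0.2440.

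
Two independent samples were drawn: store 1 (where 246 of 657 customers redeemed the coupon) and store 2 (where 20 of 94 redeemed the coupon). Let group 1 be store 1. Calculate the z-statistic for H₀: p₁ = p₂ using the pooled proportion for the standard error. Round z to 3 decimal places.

z = 3.065

p̂₁ = 246/657 = 0.37443, p̂₂ = 20/94 = 0.21277.
Pooled p̂ = (246+20)/(657+94) = 266/751 = 0.35419.
SE = √[p̂(1−p̂)(1/n₁+1/n₂)] = √[0.35419·0.64581·(1/657+1/94)] ≈ 0.052741.
z = (p̂₁ − p̂₂)/SE = (0.37443 − 0.21277)/0.052741 = 0.16166/0.052741 = 3.065.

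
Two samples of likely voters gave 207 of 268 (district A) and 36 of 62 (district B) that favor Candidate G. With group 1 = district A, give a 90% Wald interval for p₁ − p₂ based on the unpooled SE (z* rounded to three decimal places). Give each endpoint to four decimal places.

(0.0804, 0.3031)

p̂₁ = 0.77239, p̂₂ = 0.58065, so the observed difference is 0.19174.
SE = √(0.000655988 + 0.003927361) = √0.004583349 = 0.067700.
For 90% confidence, z* = 1.645. Margin = 1.645·0.067700 = 0.11137.
Interval: 0.19174 ± 0.11137 → (0.0804, 0.3031).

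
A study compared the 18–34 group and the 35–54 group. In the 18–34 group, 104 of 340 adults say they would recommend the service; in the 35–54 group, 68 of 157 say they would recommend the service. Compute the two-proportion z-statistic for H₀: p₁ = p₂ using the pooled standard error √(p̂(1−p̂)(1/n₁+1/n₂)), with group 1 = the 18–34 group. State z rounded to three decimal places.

Sample proportions: p̂₁ = 104/340 = 0.30588 and p̂₂ = 68/157 = 0.43312.
Pooling: p̂ = 172/497 = 0.34608.
SE = √[p̂(1−p̂)(1/n₁+1/n₂)] = √[0.34608·0.65392·(1/340+1/157)] ≈ 0.045903.
z = -0.12724/0.045903 = -2.772.

z = -2.772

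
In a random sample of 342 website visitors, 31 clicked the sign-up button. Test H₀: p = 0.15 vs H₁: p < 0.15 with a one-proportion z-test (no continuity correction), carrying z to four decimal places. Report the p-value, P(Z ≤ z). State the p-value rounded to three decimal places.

p̂ = 31/342 = 0.09064.
SE₀ = √(0.15·0.85/342) = 0.019308.
Test statistic (full precision, shown to 4 dp): z = (31/342 − 0.15)/SE₀ ≈ -3.0742.
p-value = P(Z ≤ z) with z = -3.0742 → 0.001.

p-value = 0.001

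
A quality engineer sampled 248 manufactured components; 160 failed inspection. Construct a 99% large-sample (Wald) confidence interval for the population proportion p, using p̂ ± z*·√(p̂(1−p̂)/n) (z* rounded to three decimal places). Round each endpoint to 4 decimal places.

p̂ = 160/248 = 0.64516.
SE(p̂) = √(0.64516·0.35484/248) = 0.030383.
For 99% confidence, z* = 2.576.
Margin of error: 2.576 × 0.030383 = 0.07827.
So the interval runs from 0.5669 to 0.7234.

(0.5669, 0.7234)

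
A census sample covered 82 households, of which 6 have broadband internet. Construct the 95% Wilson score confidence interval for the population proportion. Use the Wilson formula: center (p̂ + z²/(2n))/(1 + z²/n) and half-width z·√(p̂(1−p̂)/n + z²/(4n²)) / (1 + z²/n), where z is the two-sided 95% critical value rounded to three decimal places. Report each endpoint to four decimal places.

(0.0340, 0.1506)

Here p̂ = 6/82 = 0.07317 and z = 1.960 (z² = 3.841600).
1 + z²/n = 1.046849.
Center = (0.07317 + 0.023424)/1.046849 = 0.09227.
Radicand: p̂(1−p̂)/n + z²/(4n²) = 0.000827034 + 0.000142832 = 0.000969866.
Half-width = z·√(radicand)/denom = 1.960·0.031143/1.046849 = 0.05831.
Interval: 0.09227 ± 0.05831 → (0.0340, 0.1506).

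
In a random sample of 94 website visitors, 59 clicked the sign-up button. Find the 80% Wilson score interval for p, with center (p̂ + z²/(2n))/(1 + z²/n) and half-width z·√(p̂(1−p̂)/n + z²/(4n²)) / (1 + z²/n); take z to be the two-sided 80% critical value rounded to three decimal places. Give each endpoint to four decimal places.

Here p̂ = 59/94 = 0.62766 and z = 1.282 (z² = 1.643524).
Denominator 1 + z²/n = 1 + 1.643524/94 = 1.017484.
Center = (0.62766 + 0.008742)/1.017484 = 0.62547.
Radicand: p̂(1−p̂)/n + z²/(4n²) = 0.002486202 + 0.000046501 = 0.002532703.
Half-width = 1.282·√0.002532703/1.017484 = 0.06341.
Interval: 0.62547 ± 0.06341 → (0.5621, 0.6889).

(0.5621, 0.6889)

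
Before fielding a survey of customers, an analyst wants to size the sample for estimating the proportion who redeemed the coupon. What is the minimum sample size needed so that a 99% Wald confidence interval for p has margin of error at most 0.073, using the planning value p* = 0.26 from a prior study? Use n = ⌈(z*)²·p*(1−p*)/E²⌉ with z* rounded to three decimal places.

n = 240

The 99% critical value is z* = 2.576.
p*(1−p*) = 0.26·0.74 = 0.1924.
(z*)²·p*(1−p*)/E² = 6.635776·0.1924/0.005329 = 239.580.
⌈239.580⌉ = 240.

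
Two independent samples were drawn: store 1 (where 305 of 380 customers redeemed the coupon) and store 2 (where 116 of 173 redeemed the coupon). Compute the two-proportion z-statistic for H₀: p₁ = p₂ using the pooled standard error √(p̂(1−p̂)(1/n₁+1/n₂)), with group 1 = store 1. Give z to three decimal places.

z = 3.379

Sample proportions: p̂₁ = 305/380 = 0.80263 and p̂₂ = 116/173 = 0.67052.
Pooled p̂ = (305+116)/(380+173) = 421/553 = 0.76130.
Pooled SE = √[0.1817213·0.00841193] ≈ 0.039098.
z = (p̂₁ − p̂₂)/SE = (0.80263 − 0.67052)/0.039098 = 0.13211/0.039098 = 3.379.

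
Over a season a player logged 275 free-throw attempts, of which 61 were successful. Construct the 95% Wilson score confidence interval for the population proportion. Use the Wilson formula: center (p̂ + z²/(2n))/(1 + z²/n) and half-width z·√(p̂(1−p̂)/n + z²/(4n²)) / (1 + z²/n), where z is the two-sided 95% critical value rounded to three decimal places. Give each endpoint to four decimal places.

(0.1767, 0.2746)

Here p̂ = 61/275 = 0.22182 and z = 1.960 (z² = 3.841600).
Denominator 1 + z²/n = 1 + 3.841600/275 = 1.013969.
Adjusted center: (0.22182 + z²/(2n))/1.013969 = 0.22565.
Radicand: p̂(1−p̂)/n + z²/(4n²) = 0.000627690 + 0.000012700 = 0.000640390.
Half-width = 1.960·√0.000640390/1.013969 = 0.04892.
Interval: 0.22565 ± 0.04892 → (0.1767, 0.2746).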